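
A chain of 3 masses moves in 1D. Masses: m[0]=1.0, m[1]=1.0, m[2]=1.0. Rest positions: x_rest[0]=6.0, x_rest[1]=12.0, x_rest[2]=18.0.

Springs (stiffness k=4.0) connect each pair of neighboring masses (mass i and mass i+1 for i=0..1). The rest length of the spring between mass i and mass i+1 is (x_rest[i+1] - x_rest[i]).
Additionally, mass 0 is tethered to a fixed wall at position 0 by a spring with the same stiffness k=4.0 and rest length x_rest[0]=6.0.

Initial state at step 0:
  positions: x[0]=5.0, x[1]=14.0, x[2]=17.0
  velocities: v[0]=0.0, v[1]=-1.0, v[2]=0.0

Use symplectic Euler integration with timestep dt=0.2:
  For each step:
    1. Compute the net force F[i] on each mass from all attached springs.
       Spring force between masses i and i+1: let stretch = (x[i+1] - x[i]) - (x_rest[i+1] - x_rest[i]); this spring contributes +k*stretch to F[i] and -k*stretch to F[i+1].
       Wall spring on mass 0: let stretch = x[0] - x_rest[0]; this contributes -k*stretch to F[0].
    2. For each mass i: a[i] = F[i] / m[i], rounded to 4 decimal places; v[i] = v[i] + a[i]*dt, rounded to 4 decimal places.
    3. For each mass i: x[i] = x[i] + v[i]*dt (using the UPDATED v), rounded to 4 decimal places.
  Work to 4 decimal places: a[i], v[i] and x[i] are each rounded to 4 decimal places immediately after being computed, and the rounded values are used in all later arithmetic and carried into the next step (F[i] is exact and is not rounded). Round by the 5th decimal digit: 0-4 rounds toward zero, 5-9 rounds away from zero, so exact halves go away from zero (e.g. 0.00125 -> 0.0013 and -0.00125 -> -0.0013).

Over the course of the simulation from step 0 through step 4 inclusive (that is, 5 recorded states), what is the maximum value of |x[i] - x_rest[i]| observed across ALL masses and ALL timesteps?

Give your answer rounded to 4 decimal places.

Answer: 2.2527

Derivation:
Step 0: x=[5.0000 14.0000 17.0000] v=[0.0000 -1.0000 0.0000]
Step 1: x=[5.6400 12.8400 17.4800] v=[3.2000 -5.8000 2.4000]
Step 2: x=[6.5296 11.2704 18.1776] v=[4.4480 -7.8480 3.4880]
Step 3: x=[7.1330 10.0474 18.7300] v=[3.0170 -6.1149 2.7622]
Step 4: x=[7.0614 9.7473 18.8532] v=[-0.3579 -1.5003 0.6161]
Max displacement = 2.2527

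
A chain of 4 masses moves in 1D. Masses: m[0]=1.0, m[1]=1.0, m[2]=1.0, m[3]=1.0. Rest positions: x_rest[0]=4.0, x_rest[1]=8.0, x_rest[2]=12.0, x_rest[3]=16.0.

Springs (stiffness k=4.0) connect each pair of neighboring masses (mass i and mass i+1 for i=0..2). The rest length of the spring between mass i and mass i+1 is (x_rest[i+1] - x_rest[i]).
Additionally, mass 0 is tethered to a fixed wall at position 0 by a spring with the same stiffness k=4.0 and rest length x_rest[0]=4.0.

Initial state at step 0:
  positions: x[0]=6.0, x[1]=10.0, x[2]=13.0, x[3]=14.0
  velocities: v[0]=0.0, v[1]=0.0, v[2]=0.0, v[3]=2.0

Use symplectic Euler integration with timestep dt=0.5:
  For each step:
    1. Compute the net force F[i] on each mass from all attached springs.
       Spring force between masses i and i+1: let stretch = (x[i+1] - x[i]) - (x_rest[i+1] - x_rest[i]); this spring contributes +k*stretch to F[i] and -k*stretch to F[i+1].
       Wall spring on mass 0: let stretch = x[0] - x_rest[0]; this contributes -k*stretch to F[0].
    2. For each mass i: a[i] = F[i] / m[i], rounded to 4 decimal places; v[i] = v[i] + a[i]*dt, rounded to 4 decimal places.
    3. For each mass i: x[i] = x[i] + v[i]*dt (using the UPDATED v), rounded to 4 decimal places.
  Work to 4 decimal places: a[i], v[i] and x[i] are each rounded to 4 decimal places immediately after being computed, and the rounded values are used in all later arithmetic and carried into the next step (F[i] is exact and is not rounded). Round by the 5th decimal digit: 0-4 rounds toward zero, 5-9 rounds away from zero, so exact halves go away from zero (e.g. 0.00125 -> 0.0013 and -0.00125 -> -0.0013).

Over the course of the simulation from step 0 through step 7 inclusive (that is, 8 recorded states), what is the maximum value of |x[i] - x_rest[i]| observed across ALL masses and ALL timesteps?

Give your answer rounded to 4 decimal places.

Answer: 4.0000

Derivation:
Step 0: x=[6.0000 10.0000 13.0000 14.0000] v=[0.0000 0.0000 0.0000 2.0000]
Step 1: x=[4.0000 9.0000 11.0000 18.0000] v=[-4.0000 -2.0000 -4.0000 8.0000]
Step 2: x=[3.0000 5.0000 14.0000 19.0000] v=[-2.0000 -8.0000 6.0000 2.0000]
Step 3: x=[1.0000 8.0000 13.0000 19.0000] v=[-4.0000 6.0000 -2.0000 0.0000]
Step 4: x=[5.0000 9.0000 13.0000 17.0000] v=[8.0000 2.0000 0.0000 -4.0000]
Step 5: x=[8.0000 10.0000 13.0000 15.0000] v=[6.0000 2.0000 0.0000 -4.0000]
Step 6: x=[5.0000 12.0000 12.0000 15.0000] v=[-6.0000 4.0000 -2.0000 0.0000]
Step 7: x=[4.0000 7.0000 14.0000 16.0000] v=[-2.0000 -10.0000 4.0000 2.0000]
Max displacement = 4.0000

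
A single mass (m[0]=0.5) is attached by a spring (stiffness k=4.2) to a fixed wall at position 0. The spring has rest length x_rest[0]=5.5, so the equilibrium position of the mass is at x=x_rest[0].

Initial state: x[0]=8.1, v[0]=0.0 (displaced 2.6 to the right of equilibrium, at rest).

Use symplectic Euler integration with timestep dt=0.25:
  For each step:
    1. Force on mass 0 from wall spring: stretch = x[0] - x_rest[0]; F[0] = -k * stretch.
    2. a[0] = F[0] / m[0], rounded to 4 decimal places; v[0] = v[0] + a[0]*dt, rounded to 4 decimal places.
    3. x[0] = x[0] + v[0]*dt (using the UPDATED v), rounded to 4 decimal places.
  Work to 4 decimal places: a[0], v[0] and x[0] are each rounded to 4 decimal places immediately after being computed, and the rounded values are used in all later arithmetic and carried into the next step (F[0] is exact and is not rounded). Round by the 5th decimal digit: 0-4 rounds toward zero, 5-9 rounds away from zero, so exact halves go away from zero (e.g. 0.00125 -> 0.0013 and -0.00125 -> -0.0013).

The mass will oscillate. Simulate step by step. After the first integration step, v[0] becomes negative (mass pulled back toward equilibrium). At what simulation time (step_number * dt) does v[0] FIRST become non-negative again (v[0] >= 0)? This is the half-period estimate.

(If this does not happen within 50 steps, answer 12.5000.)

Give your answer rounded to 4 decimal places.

Step 0: x=[8.1000] v=[0.0000]
Step 1: x=[6.7350] v=[-5.4600]
Step 2: x=[4.7216] v=[-8.0535]
Step 3: x=[3.1169] v=[-6.4189]
Step 4: x=[2.7633] v=[-1.4144]
Step 5: x=[3.8465] v=[4.3327]
First v>=0 after going negative at step 5, time=1.2500

Answer: 1.2500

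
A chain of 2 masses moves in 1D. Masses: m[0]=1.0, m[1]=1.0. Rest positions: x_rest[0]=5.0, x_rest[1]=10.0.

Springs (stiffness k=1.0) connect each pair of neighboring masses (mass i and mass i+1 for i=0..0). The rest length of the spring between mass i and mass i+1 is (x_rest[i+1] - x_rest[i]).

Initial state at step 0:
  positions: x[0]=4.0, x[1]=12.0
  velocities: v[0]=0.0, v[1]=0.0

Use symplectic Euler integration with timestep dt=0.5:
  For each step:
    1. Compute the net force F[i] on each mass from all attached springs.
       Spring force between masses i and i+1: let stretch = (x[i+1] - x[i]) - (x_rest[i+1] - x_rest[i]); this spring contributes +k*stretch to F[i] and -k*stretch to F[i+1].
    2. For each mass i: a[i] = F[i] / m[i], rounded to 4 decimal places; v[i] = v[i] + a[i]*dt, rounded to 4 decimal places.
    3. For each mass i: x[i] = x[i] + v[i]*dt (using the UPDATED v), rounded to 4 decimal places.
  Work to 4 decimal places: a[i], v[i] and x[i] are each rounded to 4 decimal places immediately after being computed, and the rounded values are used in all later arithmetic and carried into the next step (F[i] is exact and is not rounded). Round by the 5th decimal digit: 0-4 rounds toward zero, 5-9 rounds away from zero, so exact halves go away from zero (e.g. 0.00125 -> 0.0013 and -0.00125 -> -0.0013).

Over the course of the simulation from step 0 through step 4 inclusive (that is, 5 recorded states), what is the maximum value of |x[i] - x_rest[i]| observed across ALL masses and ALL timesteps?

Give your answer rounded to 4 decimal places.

Answer: 2.0938

Derivation:
Step 0: x=[4.0000 12.0000] v=[0.0000 0.0000]
Step 1: x=[4.7500 11.2500] v=[1.5000 -1.5000]
Step 2: x=[5.8750 10.1250] v=[2.2500 -2.2500]
Step 3: x=[6.8125 9.1875] v=[1.8750 -1.8750]
Step 4: x=[7.0938 8.9063] v=[0.5625 -0.5625]
Max displacement = 2.0938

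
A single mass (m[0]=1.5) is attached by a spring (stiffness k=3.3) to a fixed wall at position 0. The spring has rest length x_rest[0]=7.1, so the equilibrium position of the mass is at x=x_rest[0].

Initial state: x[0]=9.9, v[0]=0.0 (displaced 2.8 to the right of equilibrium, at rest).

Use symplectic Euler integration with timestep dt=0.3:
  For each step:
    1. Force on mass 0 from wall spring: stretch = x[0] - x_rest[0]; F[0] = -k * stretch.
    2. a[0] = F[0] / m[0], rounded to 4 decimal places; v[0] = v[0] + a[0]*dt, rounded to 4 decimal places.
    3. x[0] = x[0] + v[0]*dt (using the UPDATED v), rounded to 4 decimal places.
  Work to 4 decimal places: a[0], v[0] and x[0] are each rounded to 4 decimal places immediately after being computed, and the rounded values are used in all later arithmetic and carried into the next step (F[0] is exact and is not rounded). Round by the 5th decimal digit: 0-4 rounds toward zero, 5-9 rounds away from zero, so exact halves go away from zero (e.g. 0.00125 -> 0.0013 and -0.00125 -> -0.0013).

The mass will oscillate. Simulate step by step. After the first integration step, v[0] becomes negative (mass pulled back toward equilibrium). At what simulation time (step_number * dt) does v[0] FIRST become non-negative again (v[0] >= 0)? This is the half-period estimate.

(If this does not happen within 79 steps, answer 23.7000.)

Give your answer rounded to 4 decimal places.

Step 0: x=[9.9000] v=[0.0000]
Step 1: x=[9.3456] v=[-1.8480]
Step 2: x=[8.3466] v=[-3.3301]
Step 3: x=[7.1007] v=[-4.1529]
Step 4: x=[5.8547] v=[-4.1534]
Step 5: x=[4.8553] v=[-3.3315]
Step 6: x=[4.3003] v=[-1.8500]
Step 7: x=[4.2996] v=[-0.0022]
Step 8: x=[4.8534] v=[1.8461]
First v>=0 after going negative at step 8, time=2.4000

Answer: 2.4000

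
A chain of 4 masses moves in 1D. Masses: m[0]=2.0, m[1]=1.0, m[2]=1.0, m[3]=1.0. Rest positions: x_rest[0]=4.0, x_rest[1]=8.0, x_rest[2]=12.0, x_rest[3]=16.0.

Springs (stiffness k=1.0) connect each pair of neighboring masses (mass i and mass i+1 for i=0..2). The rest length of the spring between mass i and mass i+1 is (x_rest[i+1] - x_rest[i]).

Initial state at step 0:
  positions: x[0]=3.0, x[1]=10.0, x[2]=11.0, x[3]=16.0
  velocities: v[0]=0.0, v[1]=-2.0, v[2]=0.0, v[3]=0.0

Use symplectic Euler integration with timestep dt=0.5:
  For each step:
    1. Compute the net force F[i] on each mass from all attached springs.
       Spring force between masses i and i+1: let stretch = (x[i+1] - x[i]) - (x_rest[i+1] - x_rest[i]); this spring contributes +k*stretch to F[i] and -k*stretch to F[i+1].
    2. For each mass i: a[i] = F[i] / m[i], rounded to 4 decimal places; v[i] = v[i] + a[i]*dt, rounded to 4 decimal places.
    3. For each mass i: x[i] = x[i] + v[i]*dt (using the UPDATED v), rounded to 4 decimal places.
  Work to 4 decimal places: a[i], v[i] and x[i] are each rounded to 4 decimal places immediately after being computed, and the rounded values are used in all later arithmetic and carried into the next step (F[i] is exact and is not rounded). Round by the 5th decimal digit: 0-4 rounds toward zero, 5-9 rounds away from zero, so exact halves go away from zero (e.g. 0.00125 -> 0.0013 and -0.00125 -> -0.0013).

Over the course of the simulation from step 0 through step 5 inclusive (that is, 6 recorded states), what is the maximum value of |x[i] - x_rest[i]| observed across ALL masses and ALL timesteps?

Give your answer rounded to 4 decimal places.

Step 0: x=[3.0000 10.0000 11.0000 16.0000] v=[0.0000 -2.0000 0.0000 0.0000]
Step 1: x=[3.3750 7.5000 12.0000 15.7500] v=[0.7500 -5.0000 2.0000 -0.5000]
Step 2: x=[3.7657 5.0938 12.8125 15.5625] v=[0.7813 -4.8125 1.6250 -0.3750]
Step 3: x=[3.8224 4.2852 12.3828 15.6875] v=[0.1133 -1.6172 -0.8594 0.2500]
Step 4: x=[3.4369 5.3853 10.7549 15.9864] v=[-0.7710 2.2002 -3.2559 0.5977]
Step 5: x=[2.7950 7.3407 9.0924 15.9774] v=[-1.2839 3.9108 -3.3250 -0.0181]
Max displacement = 3.7148

Answer: 3.7148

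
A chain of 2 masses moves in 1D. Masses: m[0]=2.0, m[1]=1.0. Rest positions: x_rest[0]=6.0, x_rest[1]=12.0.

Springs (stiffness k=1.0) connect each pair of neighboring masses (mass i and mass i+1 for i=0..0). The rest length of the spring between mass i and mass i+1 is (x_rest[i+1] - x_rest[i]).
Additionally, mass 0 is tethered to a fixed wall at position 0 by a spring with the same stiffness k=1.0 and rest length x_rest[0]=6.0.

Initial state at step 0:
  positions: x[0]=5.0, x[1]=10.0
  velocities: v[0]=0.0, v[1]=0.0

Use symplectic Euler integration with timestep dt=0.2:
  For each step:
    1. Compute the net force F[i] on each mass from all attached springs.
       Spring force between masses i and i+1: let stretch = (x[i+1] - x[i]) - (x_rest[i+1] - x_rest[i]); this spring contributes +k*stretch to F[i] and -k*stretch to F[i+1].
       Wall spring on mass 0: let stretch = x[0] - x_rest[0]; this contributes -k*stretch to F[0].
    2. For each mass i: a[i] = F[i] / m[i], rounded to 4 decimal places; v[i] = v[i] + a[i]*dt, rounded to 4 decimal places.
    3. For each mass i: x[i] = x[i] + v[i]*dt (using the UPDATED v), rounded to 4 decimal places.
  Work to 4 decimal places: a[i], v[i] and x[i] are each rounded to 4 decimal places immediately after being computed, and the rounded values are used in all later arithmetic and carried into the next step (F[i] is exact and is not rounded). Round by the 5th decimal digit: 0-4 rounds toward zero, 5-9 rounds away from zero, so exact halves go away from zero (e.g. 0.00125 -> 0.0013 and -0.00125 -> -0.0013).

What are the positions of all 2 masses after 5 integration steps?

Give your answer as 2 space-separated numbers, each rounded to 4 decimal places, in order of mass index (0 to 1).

Answer: 5.0262 10.5467

Derivation:
Step 0: x=[5.0000 10.0000] v=[0.0000 0.0000]
Step 1: x=[5.0000 10.0400] v=[0.0000 0.2000]
Step 2: x=[5.0008 10.1184] v=[0.0040 0.3920]
Step 3: x=[5.0039 10.2321] v=[0.0157 0.5685]
Step 4: x=[5.0115 10.3767] v=[0.0381 0.7229]
Step 5: x=[5.0262 10.5467] v=[0.0735 0.8499]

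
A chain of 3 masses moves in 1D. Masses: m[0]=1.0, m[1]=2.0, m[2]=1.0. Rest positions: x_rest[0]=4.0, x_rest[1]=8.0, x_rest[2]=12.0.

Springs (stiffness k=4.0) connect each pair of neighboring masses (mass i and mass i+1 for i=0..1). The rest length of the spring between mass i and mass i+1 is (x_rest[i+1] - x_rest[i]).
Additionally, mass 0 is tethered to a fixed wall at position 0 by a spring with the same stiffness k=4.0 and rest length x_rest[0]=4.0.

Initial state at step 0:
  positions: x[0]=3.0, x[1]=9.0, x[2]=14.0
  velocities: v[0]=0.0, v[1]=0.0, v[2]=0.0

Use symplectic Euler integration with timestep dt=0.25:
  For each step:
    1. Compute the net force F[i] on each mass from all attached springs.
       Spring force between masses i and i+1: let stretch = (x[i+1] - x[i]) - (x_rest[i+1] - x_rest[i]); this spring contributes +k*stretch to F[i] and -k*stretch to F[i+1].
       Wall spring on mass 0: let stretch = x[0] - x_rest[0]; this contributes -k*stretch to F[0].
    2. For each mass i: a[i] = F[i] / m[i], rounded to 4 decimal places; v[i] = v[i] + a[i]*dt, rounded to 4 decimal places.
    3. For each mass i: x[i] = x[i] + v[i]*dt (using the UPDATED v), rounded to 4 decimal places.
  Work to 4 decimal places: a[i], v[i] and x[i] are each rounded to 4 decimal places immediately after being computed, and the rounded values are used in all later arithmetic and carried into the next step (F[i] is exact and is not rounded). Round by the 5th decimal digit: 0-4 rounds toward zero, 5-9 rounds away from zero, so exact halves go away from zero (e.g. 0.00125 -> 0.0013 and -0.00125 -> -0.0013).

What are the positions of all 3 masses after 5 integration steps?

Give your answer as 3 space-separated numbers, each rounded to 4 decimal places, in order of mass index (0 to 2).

Answer: 5.2747 8.8373 11.6053

Derivation:
Step 0: x=[3.0000 9.0000 14.0000] v=[0.0000 0.0000 0.0000]
Step 1: x=[3.7500 8.8750 13.7500] v=[3.0000 -0.5000 -1.0000]
Step 2: x=[4.8438 8.7188 13.2813] v=[4.3750 -0.6250 -1.8750]
Step 3: x=[5.6954 8.6485 12.6719] v=[3.4062 -0.2813 -2.4375]
Step 4: x=[5.8614 8.7120 12.0567] v=[0.6639 0.2539 -2.4609]
Step 5: x=[5.2747 8.8373 11.6053] v=[-2.3469 0.5010 -1.8056]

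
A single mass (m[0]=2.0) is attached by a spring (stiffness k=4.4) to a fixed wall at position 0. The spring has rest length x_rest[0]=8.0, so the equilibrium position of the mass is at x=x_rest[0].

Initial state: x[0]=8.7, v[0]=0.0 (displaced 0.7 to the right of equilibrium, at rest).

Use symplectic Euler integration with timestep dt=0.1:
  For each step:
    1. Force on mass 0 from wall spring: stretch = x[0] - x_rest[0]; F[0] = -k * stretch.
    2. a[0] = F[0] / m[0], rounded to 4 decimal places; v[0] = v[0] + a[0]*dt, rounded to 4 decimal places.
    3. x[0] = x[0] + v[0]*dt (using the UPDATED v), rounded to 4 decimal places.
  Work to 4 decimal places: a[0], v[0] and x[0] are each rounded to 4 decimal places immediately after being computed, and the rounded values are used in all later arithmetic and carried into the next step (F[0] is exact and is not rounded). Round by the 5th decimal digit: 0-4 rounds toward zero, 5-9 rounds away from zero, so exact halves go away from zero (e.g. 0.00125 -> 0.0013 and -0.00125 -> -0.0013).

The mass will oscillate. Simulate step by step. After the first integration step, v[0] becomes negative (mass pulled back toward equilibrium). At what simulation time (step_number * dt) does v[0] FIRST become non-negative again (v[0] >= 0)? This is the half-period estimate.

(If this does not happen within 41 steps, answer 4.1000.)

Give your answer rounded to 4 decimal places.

Answer: 2.2000

Derivation:
Step 0: x=[8.7000] v=[0.0000]
Step 1: x=[8.6846] v=[-0.1540]
Step 2: x=[8.6541] v=[-0.3046]
Step 3: x=[8.6093] v=[-0.4485]
Step 4: x=[8.5510] v=[-0.5826]
Step 5: x=[8.4806] v=[-0.7038]
Step 6: x=[8.3997] v=[-0.8095]
Step 7: x=[8.3100] v=[-0.8974]
Step 8: x=[8.2134] v=[-0.9656]
Step 9: x=[8.1121] v=[-1.0126]
Step 10: x=[8.0084] v=[-1.0373]
Step 11: x=[7.9045] v=[-1.0392]
Step 12: x=[7.8027] v=[-1.0182]
Step 13: x=[7.7052] v=[-0.9748]
Step 14: x=[7.6142] v=[-0.9099]
Step 15: x=[7.5317] v=[-0.8250]
Step 16: x=[7.4595] v=[-0.7220]
Step 17: x=[7.3992] v=[-0.6031]
Step 18: x=[7.3521] v=[-0.4709]
Step 19: x=[7.3193] v=[-0.3284]
Step 20: x=[7.3014] v=[-0.1787]
Step 21: x=[7.2989] v=[-0.0250]
Step 22: x=[7.3118] v=[0.1292]
First v>=0 after going negative at step 22, time=2.2000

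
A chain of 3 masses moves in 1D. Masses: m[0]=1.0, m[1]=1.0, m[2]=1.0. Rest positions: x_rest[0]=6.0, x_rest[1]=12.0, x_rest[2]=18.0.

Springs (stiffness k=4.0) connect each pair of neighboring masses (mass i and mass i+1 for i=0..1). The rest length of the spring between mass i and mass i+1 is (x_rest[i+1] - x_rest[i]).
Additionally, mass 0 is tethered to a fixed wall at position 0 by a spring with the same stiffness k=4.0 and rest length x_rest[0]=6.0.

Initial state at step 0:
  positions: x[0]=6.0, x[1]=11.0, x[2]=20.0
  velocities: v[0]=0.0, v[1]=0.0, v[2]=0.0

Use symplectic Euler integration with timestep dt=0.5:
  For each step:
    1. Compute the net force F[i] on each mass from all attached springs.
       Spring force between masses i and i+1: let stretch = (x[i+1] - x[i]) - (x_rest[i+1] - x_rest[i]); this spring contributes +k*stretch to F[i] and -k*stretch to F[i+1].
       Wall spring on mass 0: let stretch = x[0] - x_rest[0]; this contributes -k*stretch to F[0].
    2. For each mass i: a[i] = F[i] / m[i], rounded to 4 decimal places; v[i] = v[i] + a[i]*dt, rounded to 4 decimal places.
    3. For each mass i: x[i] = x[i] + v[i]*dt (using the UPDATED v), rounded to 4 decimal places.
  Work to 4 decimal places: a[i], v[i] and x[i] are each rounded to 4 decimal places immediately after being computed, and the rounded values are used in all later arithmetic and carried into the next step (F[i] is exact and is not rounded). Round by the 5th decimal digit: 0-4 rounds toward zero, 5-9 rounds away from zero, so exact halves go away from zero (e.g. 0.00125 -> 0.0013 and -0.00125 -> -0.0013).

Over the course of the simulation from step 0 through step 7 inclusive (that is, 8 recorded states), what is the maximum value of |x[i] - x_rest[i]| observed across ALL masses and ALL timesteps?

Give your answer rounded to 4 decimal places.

Answer: 3.0000

Derivation:
Step 0: x=[6.0000 11.0000 20.0000] v=[0.0000 0.0000 0.0000]
Step 1: x=[5.0000 15.0000 17.0000] v=[-2.0000 8.0000 -6.0000]
Step 2: x=[9.0000 11.0000 18.0000] v=[8.0000 -8.0000 2.0000]
Step 3: x=[6.0000 12.0000 18.0000] v=[-6.0000 2.0000 0.0000]
Step 4: x=[3.0000 13.0000 18.0000] v=[-6.0000 2.0000 0.0000]
Step 5: x=[7.0000 9.0000 19.0000] v=[8.0000 -8.0000 2.0000]
Step 6: x=[6.0000 13.0000 16.0000] v=[-2.0000 8.0000 -6.0000]
Step 7: x=[6.0000 13.0000 16.0000] v=[0.0000 0.0000 0.0000]
Max displacement = 3.0000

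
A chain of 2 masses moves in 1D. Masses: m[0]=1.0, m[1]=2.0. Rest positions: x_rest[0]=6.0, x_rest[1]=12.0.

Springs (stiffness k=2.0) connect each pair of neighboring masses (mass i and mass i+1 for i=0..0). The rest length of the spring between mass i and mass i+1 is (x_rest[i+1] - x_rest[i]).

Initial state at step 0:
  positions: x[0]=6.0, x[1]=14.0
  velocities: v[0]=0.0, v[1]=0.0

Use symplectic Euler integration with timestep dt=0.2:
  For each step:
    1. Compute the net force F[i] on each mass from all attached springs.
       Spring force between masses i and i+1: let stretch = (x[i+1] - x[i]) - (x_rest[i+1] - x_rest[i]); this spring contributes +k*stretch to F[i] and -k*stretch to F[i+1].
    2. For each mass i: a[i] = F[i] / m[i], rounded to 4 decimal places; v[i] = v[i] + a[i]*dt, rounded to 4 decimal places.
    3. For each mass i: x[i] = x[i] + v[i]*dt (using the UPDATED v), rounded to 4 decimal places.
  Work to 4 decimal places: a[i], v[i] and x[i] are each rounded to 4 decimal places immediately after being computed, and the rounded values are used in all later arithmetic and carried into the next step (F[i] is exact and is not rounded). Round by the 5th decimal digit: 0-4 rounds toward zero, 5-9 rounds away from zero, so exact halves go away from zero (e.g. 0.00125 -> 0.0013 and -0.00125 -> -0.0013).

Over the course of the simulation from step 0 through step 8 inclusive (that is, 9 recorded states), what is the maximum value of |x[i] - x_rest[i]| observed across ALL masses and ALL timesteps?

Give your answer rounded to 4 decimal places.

Step 0: x=[6.0000 14.0000] v=[0.0000 0.0000]
Step 1: x=[6.1600 13.9200] v=[0.8000 -0.4000]
Step 2: x=[6.4608 13.7696] v=[1.5040 -0.7520]
Step 3: x=[6.8663 13.5668] v=[2.0275 -1.0138]
Step 4: x=[7.3278 13.3360] v=[2.3077 -1.1539]
Step 5: x=[7.7900 13.1049] v=[2.3110 -1.1555]
Step 6: x=[8.1974 12.9012] v=[2.0370 -1.0185]
Step 7: x=[8.5011 12.7493] v=[1.5185 -0.7593]
Step 8: x=[8.6647 12.6675] v=[0.8178 -0.4089]
Max displacement = 2.6647

Answer: 2.6647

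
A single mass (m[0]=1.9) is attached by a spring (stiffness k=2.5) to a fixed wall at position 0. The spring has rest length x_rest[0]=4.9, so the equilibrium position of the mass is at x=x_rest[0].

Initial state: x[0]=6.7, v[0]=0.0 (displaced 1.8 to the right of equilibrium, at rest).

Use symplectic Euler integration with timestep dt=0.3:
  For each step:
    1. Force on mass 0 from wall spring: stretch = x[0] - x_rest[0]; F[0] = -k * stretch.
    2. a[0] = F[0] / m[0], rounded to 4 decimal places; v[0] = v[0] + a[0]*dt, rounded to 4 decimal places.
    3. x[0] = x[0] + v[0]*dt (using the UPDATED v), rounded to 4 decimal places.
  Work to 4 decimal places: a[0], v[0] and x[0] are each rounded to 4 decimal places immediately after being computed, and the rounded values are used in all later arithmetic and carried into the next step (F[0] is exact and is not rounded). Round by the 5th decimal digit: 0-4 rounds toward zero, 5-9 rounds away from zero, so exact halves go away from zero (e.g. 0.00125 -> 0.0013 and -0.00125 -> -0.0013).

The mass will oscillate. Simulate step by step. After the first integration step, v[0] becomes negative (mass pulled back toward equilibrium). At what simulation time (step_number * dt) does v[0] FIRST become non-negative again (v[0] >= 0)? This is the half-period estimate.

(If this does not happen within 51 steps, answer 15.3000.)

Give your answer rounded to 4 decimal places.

Answer: 3.0000

Derivation:
Step 0: x=[6.7000] v=[0.0000]
Step 1: x=[6.4869] v=[-0.7105]
Step 2: x=[6.0858] v=[-1.3369]
Step 3: x=[5.5443] v=[-1.8050]
Step 4: x=[4.9265] v=[-2.0593]
Step 5: x=[4.3056] v=[-2.0698]
Step 6: x=[3.7550] v=[-1.8352]
Step 7: x=[3.3400] v=[-1.3832]
Step 8: x=[3.1098] v=[-0.7674]
Step 9: x=[3.0916] v=[-0.0608]
Step 10: x=[3.2875] v=[0.6531]
First v>=0 after going negative at step 10, time=3.0000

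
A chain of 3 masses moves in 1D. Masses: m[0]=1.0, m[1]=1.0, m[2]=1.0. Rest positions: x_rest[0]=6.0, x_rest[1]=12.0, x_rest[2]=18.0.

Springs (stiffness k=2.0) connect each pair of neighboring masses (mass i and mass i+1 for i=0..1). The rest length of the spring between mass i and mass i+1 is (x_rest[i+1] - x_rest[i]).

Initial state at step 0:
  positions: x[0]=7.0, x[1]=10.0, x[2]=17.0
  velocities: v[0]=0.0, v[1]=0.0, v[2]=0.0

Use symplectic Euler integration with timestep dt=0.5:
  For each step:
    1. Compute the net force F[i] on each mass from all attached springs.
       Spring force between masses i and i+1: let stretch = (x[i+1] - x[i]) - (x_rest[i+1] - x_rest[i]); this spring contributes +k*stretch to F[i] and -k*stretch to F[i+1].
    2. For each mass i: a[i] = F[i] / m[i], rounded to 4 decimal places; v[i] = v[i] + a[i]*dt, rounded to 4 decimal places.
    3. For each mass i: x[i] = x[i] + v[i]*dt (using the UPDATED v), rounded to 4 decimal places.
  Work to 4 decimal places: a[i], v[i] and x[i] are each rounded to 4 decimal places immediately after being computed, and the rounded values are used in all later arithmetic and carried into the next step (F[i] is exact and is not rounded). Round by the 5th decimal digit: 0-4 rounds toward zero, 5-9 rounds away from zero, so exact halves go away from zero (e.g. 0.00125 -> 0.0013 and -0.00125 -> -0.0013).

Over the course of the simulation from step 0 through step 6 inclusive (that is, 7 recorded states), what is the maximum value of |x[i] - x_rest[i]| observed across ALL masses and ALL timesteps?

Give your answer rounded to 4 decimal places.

Answer: 2.2500

Derivation:
Step 0: x=[7.0000 10.0000 17.0000] v=[0.0000 0.0000 0.0000]
Step 1: x=[5.5000 12.0000 16.5000] v=[-3.0000 4.0000 -1.0000]
Step 2: x=[4.2500 13.0000 16.7500] v=[-2.5000 2.0000 0.5000]
Step 3: x=[4.3750 11.5000 18.1250] v=[0.2500 -3.0000 2.7500]
Step 4: x=[5.0625 9.7500 19.1875] v=[1.3750 -3.5000 2.1250]
Step 5: x=[5.0938 10.3750 18.5313] v=[0.0625 1.2500 -1.3125]
Step 6: x=[4.7657 12.4376 16.7969] v=[-0.6563 4.1251 -3.4688]
Max displacement = 2.2500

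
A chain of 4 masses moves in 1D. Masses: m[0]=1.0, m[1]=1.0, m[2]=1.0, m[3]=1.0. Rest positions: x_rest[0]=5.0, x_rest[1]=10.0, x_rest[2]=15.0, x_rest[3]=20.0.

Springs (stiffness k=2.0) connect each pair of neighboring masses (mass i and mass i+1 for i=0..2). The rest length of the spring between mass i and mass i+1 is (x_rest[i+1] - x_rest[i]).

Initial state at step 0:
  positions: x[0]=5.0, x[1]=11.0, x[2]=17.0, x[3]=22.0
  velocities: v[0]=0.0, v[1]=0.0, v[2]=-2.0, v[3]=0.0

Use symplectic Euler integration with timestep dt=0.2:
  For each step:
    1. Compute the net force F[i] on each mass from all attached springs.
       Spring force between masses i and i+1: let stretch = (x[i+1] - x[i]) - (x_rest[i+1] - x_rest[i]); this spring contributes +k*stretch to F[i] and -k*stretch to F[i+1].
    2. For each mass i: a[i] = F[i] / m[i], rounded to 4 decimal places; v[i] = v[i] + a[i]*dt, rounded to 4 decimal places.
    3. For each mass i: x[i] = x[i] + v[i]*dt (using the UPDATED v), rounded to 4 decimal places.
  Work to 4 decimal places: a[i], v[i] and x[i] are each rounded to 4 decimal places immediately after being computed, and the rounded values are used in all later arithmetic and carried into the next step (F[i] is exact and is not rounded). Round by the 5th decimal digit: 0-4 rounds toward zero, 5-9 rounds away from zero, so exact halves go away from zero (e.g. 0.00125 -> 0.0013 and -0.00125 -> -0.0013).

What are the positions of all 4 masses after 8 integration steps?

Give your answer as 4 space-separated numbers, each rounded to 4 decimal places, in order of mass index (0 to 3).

Step 0: x=[5.0000 11.0000 17.0000 22.0000] v=[0.0000 0.0000 -2.0000 0.0000]
Step 1: x=[5.0800 11.0000 16.5200 22.0000] v=[0.4000 0.0000 -2.4000 0.0000]
Step 2: x=[5.2336 10.9680 16.0368 21.9616] v=[0.7680 -0.1600 -2.4160 -0.1920]
Step 3: x=[5.4460 10.8828 15.6221 21.8492] v=[1.0618 -0.4262 -2.0736 -0.5619]
Step 4: x=[5.6933 10.7418 15.3264 21.6387] v=[1.2365 -0.7052 -1.4785 -1.0527]
Step 5: x=[5.9445 10.5636 15.1689 21.3232] v=[1.2559 -0.8908 -0.7874 -1.5776]
Step 6: x=[6.1652 10.3843 15.1353 20.9153] v=[1.1035 -0.8963 -0.1678 -2.0393]
Step 7: x=[6.3234 10.2476 15.1841 20.4450] v=[0.7911 -0.6835 0.2438 -2.3513]
Step 8: x=[6.3956 10.1919 15.2588 19.9539] v=[0.3608 -0.2786 0.3736 -2.4557]

Answer: 6.3956 10.1919 15.2588 19.9539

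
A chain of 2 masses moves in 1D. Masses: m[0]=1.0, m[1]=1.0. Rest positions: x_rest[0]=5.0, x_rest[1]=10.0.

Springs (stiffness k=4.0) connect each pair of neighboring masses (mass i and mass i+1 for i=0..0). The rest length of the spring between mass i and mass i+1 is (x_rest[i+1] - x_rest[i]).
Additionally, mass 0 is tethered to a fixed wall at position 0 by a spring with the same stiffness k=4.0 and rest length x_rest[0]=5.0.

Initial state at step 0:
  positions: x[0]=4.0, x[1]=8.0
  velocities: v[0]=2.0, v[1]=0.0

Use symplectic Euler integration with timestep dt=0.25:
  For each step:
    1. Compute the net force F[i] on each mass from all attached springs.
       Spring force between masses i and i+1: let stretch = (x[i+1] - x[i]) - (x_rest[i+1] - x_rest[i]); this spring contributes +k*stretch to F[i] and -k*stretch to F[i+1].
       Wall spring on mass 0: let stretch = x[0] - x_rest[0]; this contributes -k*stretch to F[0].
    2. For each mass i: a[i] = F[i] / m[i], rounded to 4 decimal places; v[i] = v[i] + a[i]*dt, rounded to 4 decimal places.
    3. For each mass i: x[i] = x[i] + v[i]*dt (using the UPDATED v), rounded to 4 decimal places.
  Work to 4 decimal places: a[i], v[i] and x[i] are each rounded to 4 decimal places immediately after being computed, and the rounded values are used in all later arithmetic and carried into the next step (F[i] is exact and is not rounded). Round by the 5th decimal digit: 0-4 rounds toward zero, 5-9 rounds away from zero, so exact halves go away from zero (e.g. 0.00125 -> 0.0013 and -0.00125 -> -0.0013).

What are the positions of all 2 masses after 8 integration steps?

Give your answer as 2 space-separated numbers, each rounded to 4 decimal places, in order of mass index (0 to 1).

Step 0: x=[4.0000 8.0000] v=[2.0000 0.0000]
Step 1: x=[4.5000 8.2500] v=[2.0000 1.0000]
Step 2: x=[4.8125 8.8125] v=[1.2500 2.2500]
Step 3: x=[4.9219 9.6250] v=[0.4375 3.2500]
Step 4: x=[4.9766 10.5117] v=[0.2187 3.5469]
Step 5: x=[5.1709 11.2647] v=[0.7772 3.0118]
Step 6: x=[5.5959 11.7442] v=[1.7001 1.9180]
Step 7: x=[6.1590 11.9366] v=[2.2525 0.7697]
Step 8: x=[6.6268 11.9346] v=[1.8711 -0.0079]

Answer: 6.6268 11.9346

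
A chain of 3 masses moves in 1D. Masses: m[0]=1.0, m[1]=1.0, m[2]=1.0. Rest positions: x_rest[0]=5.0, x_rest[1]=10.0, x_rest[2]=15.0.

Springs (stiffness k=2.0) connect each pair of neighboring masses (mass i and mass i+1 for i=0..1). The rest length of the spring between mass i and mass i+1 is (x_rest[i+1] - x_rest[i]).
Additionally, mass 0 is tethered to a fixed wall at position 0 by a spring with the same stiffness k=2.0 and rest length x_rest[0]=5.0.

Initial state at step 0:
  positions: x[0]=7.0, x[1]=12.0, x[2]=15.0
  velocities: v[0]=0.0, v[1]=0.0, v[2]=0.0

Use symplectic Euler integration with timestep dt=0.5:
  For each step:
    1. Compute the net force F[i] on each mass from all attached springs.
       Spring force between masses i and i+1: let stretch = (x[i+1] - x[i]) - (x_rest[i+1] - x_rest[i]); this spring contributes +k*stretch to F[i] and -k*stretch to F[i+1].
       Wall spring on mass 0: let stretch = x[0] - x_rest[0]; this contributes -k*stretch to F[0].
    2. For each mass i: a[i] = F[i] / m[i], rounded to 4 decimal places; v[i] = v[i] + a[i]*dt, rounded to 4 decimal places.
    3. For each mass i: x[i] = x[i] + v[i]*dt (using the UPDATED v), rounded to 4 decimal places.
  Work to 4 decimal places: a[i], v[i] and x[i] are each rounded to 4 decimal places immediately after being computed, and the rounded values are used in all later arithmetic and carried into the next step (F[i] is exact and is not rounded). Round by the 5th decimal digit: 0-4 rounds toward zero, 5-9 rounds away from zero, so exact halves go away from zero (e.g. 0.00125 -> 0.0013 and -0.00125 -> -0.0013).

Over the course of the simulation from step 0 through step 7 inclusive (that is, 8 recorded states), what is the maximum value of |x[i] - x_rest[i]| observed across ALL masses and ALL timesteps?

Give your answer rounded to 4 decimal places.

Answer: 2.0937

Derivation:
Step 0: x=[7.0000 12.0000 15.0000] v=[0.0000 0.0000 0.0000]
Step 1: x=[6.0000 11.0000 16.0000] v=[-2.0000 -2.0000 2.0000]
Step 2: x=[4.5000 10.0000 17.0000] v=[-3.0000 -2.0000 2.0000]
Step 3: x=[3.5000 9.7500 17.0000] v=[-2.0000 -0.5000 0.0000]
Step 4: x=[3.8750 10.0000 15.8750] v=[0.7500 0.5000 -2.2500]
Step 5: x=[5.3750 10.1250 14.3125] v=[3.0000 0.2500 -3.1250]
Step 6: x=[6.5625 9.9688 13.1563] v=[2.3750 -0.3125 -2.3125]
Step 7: x=[6.1719 9.7032 12.9063] v=[-0.7812 -0.5313 -0.5000]
Max displacement = 2.0937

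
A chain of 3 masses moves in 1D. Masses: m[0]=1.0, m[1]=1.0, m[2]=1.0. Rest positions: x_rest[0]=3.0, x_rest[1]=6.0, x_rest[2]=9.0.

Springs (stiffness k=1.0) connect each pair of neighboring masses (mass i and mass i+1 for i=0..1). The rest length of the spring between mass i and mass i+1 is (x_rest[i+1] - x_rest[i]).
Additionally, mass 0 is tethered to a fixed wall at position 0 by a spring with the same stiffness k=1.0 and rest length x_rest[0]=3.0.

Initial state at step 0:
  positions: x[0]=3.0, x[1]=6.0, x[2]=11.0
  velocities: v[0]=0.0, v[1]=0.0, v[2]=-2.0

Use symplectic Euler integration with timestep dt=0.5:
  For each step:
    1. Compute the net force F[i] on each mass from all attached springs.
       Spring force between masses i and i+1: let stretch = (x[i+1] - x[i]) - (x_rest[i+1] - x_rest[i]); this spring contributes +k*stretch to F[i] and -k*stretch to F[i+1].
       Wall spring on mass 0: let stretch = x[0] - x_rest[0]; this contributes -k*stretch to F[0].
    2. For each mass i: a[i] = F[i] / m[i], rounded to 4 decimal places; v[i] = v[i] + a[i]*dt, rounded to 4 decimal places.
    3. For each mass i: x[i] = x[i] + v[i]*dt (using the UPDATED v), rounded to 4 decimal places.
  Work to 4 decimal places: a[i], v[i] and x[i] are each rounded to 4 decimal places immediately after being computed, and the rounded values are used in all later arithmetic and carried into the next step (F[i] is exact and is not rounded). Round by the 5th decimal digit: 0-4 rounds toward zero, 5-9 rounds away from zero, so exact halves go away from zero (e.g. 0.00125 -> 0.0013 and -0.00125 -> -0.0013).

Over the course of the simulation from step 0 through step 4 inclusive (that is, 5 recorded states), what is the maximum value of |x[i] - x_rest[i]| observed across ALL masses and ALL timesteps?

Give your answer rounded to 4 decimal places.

Step 0: x=[3.0000 6.0000 11.0000] v=[0.0000 0.0000 -2.0000]
Step 1: x=[3.0000 6.5000 9.5000] v=[0.0000 1.0000 -3.0000]
Step 2: x=[3.1250 6.8750 8.0000] v=[0.2500 0.7500 -3.0000]
Step 3: x=[3.4063 6.5938 6.9688] v=[0.5625 -0.5625 -2.0625]
Step 4: x=[3.6329 5.6094 6.5938] v=[0.4531 -1.9688 -0.7500]
Max displacement = 2.4062

Answer: 2.4062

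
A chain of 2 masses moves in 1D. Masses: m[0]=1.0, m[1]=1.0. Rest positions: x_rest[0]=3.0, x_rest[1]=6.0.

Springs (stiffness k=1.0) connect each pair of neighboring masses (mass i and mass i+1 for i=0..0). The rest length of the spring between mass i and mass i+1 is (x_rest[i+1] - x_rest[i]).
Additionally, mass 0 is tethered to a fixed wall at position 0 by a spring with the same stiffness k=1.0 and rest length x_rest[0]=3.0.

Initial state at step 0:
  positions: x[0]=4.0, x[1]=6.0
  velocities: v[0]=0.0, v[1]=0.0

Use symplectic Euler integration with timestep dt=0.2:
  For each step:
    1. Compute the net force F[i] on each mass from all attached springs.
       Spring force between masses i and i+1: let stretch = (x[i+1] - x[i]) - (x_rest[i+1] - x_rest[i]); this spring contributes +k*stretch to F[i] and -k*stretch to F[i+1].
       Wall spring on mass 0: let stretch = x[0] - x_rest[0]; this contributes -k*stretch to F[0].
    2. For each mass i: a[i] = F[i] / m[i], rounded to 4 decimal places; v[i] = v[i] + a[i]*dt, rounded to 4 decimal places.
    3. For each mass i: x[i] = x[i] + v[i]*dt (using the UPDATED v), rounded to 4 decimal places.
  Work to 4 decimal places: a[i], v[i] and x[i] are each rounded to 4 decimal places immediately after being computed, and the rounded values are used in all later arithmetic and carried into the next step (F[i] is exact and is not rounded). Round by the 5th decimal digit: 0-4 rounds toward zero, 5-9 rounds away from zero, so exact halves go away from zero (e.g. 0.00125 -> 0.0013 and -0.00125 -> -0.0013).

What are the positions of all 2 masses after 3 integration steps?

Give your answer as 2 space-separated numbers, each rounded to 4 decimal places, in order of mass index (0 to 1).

Answer: 3.5592 6.2165

Derivation:
Step 0: x=[4.0000 6.0000] v=[0.0000 0.0000]
Step 1: x=[3.9200 6.0400] v=[-0.4000 0.2000]
Step 2: x=[3.7680 6.1152] v=[-0.7600 0.3760]
Step 3: x=[3.5592 6.2165] v=[-1.0442 0.5066]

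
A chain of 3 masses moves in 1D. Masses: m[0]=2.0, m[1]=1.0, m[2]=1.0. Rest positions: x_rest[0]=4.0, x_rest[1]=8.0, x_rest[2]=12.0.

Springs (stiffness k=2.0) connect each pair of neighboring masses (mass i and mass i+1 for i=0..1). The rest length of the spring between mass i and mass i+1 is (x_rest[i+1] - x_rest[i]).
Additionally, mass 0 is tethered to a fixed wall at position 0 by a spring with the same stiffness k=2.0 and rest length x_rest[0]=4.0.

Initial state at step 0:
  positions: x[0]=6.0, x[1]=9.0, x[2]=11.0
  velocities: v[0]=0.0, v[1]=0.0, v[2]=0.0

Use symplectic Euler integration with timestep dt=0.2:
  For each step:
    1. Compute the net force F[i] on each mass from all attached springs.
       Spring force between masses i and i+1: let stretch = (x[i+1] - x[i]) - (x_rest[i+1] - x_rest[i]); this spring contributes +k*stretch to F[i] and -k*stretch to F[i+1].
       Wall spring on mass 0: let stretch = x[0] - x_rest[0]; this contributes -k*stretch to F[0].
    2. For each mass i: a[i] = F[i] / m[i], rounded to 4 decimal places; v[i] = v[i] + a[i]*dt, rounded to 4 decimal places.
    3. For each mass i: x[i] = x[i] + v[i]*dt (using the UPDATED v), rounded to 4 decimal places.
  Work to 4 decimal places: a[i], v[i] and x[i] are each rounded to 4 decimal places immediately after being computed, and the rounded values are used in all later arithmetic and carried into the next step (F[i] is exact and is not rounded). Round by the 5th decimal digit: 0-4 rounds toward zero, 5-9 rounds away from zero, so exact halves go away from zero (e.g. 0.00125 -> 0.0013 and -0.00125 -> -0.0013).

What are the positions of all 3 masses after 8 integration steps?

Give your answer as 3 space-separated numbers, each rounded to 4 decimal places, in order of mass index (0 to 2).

Step 0: x=[6.0000 9.0000 11.0000] v=[0.0000 0.0000 0.0000]
Step 1: x=[5.8800 8.9200 11.1600] v=[-0.6000 -0.4000 0.8000]
Step 2: x=[5.6464 8.7760 11.4608] v=[-1.1680 -0.7200 1.5040]
Step 3: x=[5.3121 8.5964 11.8668] v=[-1.6714 -0.8979 2.0301]
Step 4: x=[4.8967 8.4157 12.3312] v=[-2.0770 -0.9035 2.3219]
Step 5: x=[4.4262 8.2667 12.8023] v=[-2.3525 -0.7449 2.3557]
Step 6: x=[3.9323 8.1733 13.2306] v=[-2.4696 -0.4669 2.1415]
Step 7: x=[3.4507 8.1452 13.5743] v=[-2.4079 -0.1404 1.7186]
Step 8: x=[3.0189 8.1759 13.8037] v=[-2.1591 0.1534 1.1470]

Answer: 3.0189 8.1759 13.8037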